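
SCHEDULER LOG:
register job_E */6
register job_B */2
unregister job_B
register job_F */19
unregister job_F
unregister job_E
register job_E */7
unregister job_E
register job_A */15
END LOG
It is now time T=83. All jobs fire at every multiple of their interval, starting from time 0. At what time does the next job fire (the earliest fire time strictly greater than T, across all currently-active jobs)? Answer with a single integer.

Op 1: register job_E */6 -> active={job_E:*/6}
Op 2: register job_B */2 -> active={job_B:*/2, job_E:*/6}
Op 3: unregister job_B -> active={job_E:*/6}
Op 4: register job_F */19 -> active={job_E:*/6, job_F:*/19}
Op 5: unregister job_F -> active={job_E:*/6}
Op 6: unregister job_E -> active={}
Op 7: register job_E */7 -> active={job_E:*/7}
Op 8: unregister job_E -> active={}
Op 9: register job_A */15 -> active={job_A:*/15}
  job_A: interval 15, next fire after T=83 is 90
Earliest fire time = 90 (job job_A)

Answer: 90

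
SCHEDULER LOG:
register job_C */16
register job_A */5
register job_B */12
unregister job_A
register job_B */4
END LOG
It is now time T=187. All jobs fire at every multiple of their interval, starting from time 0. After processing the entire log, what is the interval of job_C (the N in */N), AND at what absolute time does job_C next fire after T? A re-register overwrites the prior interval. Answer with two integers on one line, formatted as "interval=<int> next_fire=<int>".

Op 1: register job_C */16 -> active={job_C:*/16}
Op 2: register job_A */5 -> active={job_A:*/5, job_C:*/16}
Op 3: register job_B */12 -> active={job_A:*/5, job_B:*/12, job_C:*/16}
Op 4: unregister job_A -> active={job_B:*/12, job_C:*/16}
Op 5: register job_B */4 -> active={job_B:*/4, job_C:*/16}
Final interval of job_C = 16
Next fire of job_C after T=187: (187//16+1)*16 = 192

Answer: interval=16 next_fire=192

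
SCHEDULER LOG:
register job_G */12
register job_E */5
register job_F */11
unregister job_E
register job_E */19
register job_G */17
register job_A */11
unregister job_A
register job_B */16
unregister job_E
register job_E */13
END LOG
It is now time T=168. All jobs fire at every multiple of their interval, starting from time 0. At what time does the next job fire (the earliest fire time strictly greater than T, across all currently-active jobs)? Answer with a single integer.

Answer: 169

Derivation:
Op 1: register job_G */12 -> active={job_G:*/12}
Op 2: register job_E */5 -> active={job_E:*/5, job_G:*/12}
Op 3: register job_F */11 -> active={job_E:*/5, job_F:*/11, job_G:*/12}
Op 4: unregister job_E -> active={job_F:*/11, job_G:*/12}
Op 5: register job_E */19 -> active={job_E:*/19, job_F:*/11, job_G:*/12}
Op 6: register job_G */17 -> active={job_E:*/19, job_F:*/11, job_G:*/17}
Op 7: register job_A */11 -> active={job_A:*/11, job_E:*/19, job_F:*/11, job_G:*/17}
Op 8: unregister job_A -> active={job_E:*/19, job_F:*/11, job_G:*/17}
Op 9: register job_B */16 -> active={job_B:*/16, job_E:*/19, job_F:*/11, job_G:*/17}
Op 10: unregister job_E -> active={job_B:*/16, job_F:*/11, job_G:*/17}
Op 11: register job_E */13 -> active={job_B:*/16, job_E:*/13, job_F:*/11, job_G:*/17}
  job_B: interval 16, next fire after T=168 is 176
  job_E: interval 13, next fire after T=168 is 169
  job_F: interval 11, next fire after T=168 is 176
  job_G: interval 17, next fire after T=168 is 170
Earliest fire time = 169 (job job_E)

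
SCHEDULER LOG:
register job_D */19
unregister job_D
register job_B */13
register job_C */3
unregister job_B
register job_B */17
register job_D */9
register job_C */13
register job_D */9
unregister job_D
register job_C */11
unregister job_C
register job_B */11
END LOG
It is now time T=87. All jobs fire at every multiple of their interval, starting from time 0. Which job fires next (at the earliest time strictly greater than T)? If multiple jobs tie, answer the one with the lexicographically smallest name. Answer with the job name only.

Op 1: register job_D */19 -> active={job_D:*/19}
Op 2: unregister job_D -> active={}
Op 3: register job_B */13 -> active={job_B:*/13}
Op 4: register job_C */3 -> active={job_B:*/13, job_C:*/3}
Op 5: unregister job_B -> active={job_C:*/3}
Op 6: register job_B */17 -> active={job_B:*/17, job_C:*/3}
Op 7: register job_D */9 -> active={job_B:*/17, job_C:*/3, job_D:*/9}
Op 8: register job_C */13 -> active={job_B:*/17, job_C:*/13, job_D:*/9}
Op 9: register job_D */9 -> active={job_B:*/17, job_C:*/13, job_D:*/9}
Op 10: unregister job_D -> active={job_B:*/17, job_C:*/13}
Op 11: register job_C */11 -> active={job_B:*/17, job_C:*/11}
Op 12: unregister job_C -> active={job_B:*/17}
Op 13: register job_B */11 -> active={job_B:*/11}
  job_B: interval 11, next fire after T=87 is 88
Earliest = 88, winner (lex tiebreak) = job_B

Answer: job_B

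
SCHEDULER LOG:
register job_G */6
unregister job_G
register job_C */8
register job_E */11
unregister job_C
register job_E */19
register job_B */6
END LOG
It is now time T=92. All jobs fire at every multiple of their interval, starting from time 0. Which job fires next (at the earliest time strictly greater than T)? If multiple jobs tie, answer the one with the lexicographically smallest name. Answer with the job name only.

Op 1: register job_G */6 -> active={job_G:*/6}
Op 2: unregister job_G -> active={}
Op 3: register job_C */8 -> active={job_C:*/8}
Op 4: register job_E */11 -> active={job_C:*/8, job_E:*/11}
Op 5: unregister job_C -> active={job_E:*/11}
Op 6: register job_E */19 -> active={job_E:*/19}
Op 7: register job_B */6 -> active={job_B:*/6, job_E:*/19}
  job_B: interval 6, next fire after T=92 is 96
  job_E: interval 19, next fire after T=92 is 95
Earliest = 95, winner (lex tiebreak) = job_E

Answer: job_E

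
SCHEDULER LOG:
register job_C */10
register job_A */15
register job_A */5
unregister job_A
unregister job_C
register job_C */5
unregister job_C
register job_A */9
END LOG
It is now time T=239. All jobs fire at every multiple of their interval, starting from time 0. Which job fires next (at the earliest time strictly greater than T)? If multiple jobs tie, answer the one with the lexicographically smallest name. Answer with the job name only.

Answer: job_A

Derivation:
Op 1: register job_C */10 -> active={job_C:*/10}
Op 2: register job_A */15 -> active={job_A:*/15, job_C:*/10}
Op 3: register job_A */5 -> active={job_A:*/5, job_C:*/10}
Op 4: unregister job_A -> active={job_C:*/10}
Op 5: unregister job_C -> active={}
Op 6: register job_C */5 -> active={job_C:*/5}
Op 7: unregister job_C -> active={}
Op 8: register job_A */9 -> active={job_A:*/9}
  job_A: interval 9, next fire after T=239 is 243
Earliest = 243, winner (lex tiebreak) = job_A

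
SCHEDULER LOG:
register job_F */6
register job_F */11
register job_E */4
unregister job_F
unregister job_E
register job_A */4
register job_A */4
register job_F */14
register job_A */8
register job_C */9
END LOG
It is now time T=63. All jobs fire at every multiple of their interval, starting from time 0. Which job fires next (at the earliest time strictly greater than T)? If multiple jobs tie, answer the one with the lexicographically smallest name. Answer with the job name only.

Op 1: register job_F */6 -> active={job_F:*/6}
Op 2: register job_F */11 -> active={job_F:*/11}
Op 3: register job_E */4 -> active={job_E:*/4, job_F:*/11}
Op 4: unregister job_F -> active={job_E:*/4}
Op 5: unregister job_E -> active={}
Op 6: register job_A */4 -> active={job_A:*/4}
Op 7: register job_A */4 -> active={job_A:*/4}
Op 8: register job_F */14 -> active={job_A:*/4, job_F:*/14}
Op 9: register job_A */8 -> active={job_A:*/8, job_F:*/14}
Op 10: register job_C */9 -> active={job_A:*/8, job_C:*/9, job_F:*/14}
  job_A: interval 8, next fire after T=63 is 64
  job_C: interval 9, next fire after T=63 is 72
  job_F: interval 14, next fire after T=63 is 70
Earliest = 64, winner (lex tiebreak) = job_A

Answer: job_A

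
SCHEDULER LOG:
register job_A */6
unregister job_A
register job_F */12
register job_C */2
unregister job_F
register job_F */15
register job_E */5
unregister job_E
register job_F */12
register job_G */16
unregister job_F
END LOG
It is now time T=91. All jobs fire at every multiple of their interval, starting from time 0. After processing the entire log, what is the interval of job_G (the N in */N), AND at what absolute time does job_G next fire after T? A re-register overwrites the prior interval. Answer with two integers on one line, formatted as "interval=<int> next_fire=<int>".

Answer: interval=16 next_fire=96

Derivation:
Op 1: register job_A */6 -> active={job_A:*/6}
Op 2: unregister job_A -> active={}
Op 3: register job_F */12 -> active={job_F:*/12}
Op 4: register job_C */2 -> active={job_C:*/2, job_F:*/12}
Op 5: unregister job_F -> active={job_C:*/2}
Op 6: register job_F */15 -> active={job_C:*/2, job_F:*/15}
Op 7: register job_E */5 -> active={job_C:*/2, job_E:*/5, job_F:*/15}
Op 8: unregister job_E -> active={job_C:*/2, job_F:*/15}
Op 9: register job_F */12 -> active={job_C:*/2, job_F:*/12}
Op 10: register job_G */16 -> active={job_C:*/2, job_F:*/12, job_G:*/16}
Op 11: unregister job_F -> active={job_C:*/2, job_G:*/16}
Final interval of job_G = 16
Next fire of job_G after T=91: (91//16+1)*16 = 96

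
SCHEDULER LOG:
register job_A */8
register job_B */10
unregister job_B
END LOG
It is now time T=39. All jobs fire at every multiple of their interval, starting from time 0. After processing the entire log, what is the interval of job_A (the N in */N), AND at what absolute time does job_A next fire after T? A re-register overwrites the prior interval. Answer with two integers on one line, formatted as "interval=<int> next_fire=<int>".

Op 1: register job_A */8 -> active={job_A:*/8}
Op 2: register job_B */10 -> active={job_A:*/8, job_B:*/10}
Op 3: unregister job_B -> active={job_A:*/8}
Final interval of job_A = 8
Next fire of job_A after T=39: (39//8+1)*8 = 40

Answer: interval=8 next_fire=40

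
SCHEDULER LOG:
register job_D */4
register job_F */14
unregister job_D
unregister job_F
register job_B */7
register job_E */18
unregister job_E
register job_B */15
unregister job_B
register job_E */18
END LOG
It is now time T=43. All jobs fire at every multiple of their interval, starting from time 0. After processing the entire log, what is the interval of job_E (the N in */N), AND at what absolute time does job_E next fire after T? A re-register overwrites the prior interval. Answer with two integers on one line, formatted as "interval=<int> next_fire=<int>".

Answer: interval=18 next_fire=54

Derivation:
Op 1: register job_D */4 -> active={job_D:*/4}
Op 2: register job_F */14 -> active={job_D:*/4, job_F:*/14}
Op 3: unregister job_D -> active={job_F:*/14}
Op 4: unregister job_F -> active={}
Op 5: register job_B */7 -> active={job_B:*/7}
Op 6: register job_E */18 -> active={job_B:*/7, job_E:*/18}
Op 7: unregister job_E -> active={job_B:*/7}
Op 8: register job_B */15 -> active={job_B:*/15}
Op 9: unregister job_B -> active={}
Op 10: register job_E */18 -> active={job_E:*/18}
Final interval of job_E = 18
Next fire of job_E after T=43: (43//18+1)*18 = 54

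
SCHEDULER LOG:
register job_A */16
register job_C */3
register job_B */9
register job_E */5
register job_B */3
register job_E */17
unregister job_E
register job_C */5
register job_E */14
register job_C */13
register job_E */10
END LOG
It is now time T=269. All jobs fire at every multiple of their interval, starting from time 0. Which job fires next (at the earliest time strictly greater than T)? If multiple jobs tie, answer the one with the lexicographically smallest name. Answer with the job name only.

Answer: job_B

Derivation:
Op 1: register job_A */16 -> active={job_A:*/16}
Op 2: register job_C */3 -> active={job_A:*/16, job_C:*/3}
Op 3: register job_B */9 -> active={job_A:*/16, job_B:*/9, job_C:*/3}
Op 4: register job_E */5 -> active={job_A:*/16, job_B:*/9, job_C:*/3, job_E:*/5}
Op 5: register job_B */3 -> active={job_A:*/16, job_B:*/3, job_C:*/3, job_E:*/5}
Op 6: register job_E */17 -> active={job_A:*/16, job_B:*/3, job_C:*/3, job_E:*/17}
Op 7: unregister job_E -> active={job_A:*/16, job_B:*/3, job_C:*/3}
Op 8: register job_C */5 -> active={job_A:*/16, job_B:*/3, job_C:*/5}
Op 9: register job_E */14 -> active={job_A:*/16, job_B:*/3, job_C:*/5, job_E:*/14}
Op 10: register job_C */13 -> active={job_A:*/16, job_B:*/3, job_C:*/13, job_E:*/14}
Op 11: register job_E */10 -> active={job_A:*/16, job_B:*/3, job_C:*/13, job_E:*/10}
  job_A: interval 16, next fire after T=269 is 272
  job_B: interval 3, next fire after T=269 is 270
  job_C: interval 13, next fire after T=269 is 273
  job_E: interval 10, next fire after T=269 is 270
Earliest = 270, winner (lex tiebreak) = job_B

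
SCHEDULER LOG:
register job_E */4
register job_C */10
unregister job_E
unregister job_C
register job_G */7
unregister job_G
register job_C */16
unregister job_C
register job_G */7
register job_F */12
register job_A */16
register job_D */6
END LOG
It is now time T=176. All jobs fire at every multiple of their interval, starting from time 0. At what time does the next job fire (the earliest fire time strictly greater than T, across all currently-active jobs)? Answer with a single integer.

Answer: 180

Derivation:
Op 1: register job_E */4 -> active={job_E:*/4}
Op 2: register job_C */10 -> active={job_C:*/10, job_E:*/4}
Op 3: unregister job_E -> active={job_C:*/10}
Op 4: unregister job_C -> active={}
Op 5: register job_G */7 -> active={job_G:*/7}
Op 6: unregister job_G -> active={}
Op 7: register job_C */16 -> active={job_C:*/16}
Op 8: unregister job_C -> active={}
Op 9: register job_G */7 -> active={job_G:*/7}
Op 10: register job_F */12 -> active={job_F:*/12, job_G:*/7}
Op 11: register job_A */16 -> active={job_A:*/16, job_F:*/12, job_G:*/7}
Op 12: register job_D */6 -> active={job_A:*/16, job_D:*/6, job_F:*/12, job_G:*/7}
  job_A: interval 16, next fire after T=176 is 192
  job_D: interval 6, next fire after T=176 is 180
  job_F: interval 12, next fire after T=176 is 180
  job_G: interval 7, next fire after T=176 is 182
Earliest fire time = 180 (job job_D)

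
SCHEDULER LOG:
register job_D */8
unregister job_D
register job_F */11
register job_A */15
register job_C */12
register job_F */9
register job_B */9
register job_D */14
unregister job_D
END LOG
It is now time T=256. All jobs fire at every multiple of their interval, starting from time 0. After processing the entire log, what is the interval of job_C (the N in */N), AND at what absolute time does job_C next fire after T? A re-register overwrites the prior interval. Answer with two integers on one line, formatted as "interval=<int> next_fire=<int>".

Op 1: register job_D */8 -> active={job_D:*/8}
Op 2: unregister job_D -> active={}
Op 3: register job_F */11 -> active={job_F:*/11}
Op 4: register job_A */15 -> active={job_A:*/15, job_F:*/11}
Op 5: register job_C */12 -> active={job_A:*/15, job_C:*/12, job_F:*/11}
Op 6: register job_F */9 -> active={job_A:*/15, job_C:*/12, job_F:*/9}
Op 7: register job_B */9 -> active={job_A:*/15, job_B:*/9, job_C:*/12, job_F:*/9}
Op 8: register job_D */14 -> active={job_A:*/15, job_B:*/9, job_C:*/12, job_D:*/14, job_F:*/9}
Op 9: unregister job_D -> active={job_A:*/15, job_B:*/9, job_C:*/12, job_F:*/9}
Final interval of job_C = 12
Next fire of job_C after T=256: (256//12+1)*12 = 264

Answer: interval=12 next_fire=264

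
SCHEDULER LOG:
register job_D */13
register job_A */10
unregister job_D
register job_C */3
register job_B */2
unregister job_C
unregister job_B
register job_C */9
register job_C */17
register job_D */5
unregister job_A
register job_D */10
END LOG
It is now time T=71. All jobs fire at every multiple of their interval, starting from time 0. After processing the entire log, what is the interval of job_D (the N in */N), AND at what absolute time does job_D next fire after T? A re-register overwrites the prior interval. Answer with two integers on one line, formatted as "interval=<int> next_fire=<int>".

Answer: interval=10 next_fire=80

Derivation:
Op 1: register job_D */13 -> active={job_D:*/13}
Op 2: register job_A */10 -> active={job_A:*/10, job_D:*/13}
Op 3: unregister job_D -> active={job_A:*/10}
Op 4: register job_C */3 -> active={job_A:*/10, job_C:*/3}
Op 5: register job_B */2 -> active={job_A:*/10, job_B:*/2, job_C:*/3}
Op 6: unregister job_C -> active={job_A:*/10, job_B:*/2}
Op 7: unregister job_B -> active={job_A:*/10}
Op 8: register job_C */9 -> active={job_A:*/10, job_C:*/9}
Op 9: register job_C */17 -> active={job_A:*/10, job_C:*/17}
Op 10: register job_D */5 -> active={job_A:*/10, job_C:*/17, job_D:*/5}
Op 11: unregister job_A -> active={job_C:*/17, job_D:*/5}
Op 12: register job_D */10 -> active={job_C:*/17, job_D:*/10}
Final interval of job_D = 10
Next fire of job_D after T=71: (71//10+1)*10 = 80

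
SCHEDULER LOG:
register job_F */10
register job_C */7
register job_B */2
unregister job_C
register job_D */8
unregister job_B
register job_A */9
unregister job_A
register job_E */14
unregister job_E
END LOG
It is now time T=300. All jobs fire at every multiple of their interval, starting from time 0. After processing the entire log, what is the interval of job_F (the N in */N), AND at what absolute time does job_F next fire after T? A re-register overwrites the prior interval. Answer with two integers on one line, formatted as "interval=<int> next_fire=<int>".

Answer: interval=10 next_fire=310

Derivation:
Op 1: register job_F */10 -> active={job_F:*/10}
Op 2: register job_C */7 -> active={job_C:*/7, job_F:*/10}
Op 3: register job_B */2 -> active={job_B:*/2, job_C:*/7, job_F:*/10}
Op 4: unregister job_C -> active={job_B:*/2, job_F:*/10}
Op 5: register job_D */8 -> active={job_B:*/2, job_D:*/8, job_F:*/10}
Op 6: unregister job_B -> active={job_D:*/8, job_F:*/10}
Op 7: register job_A */9 -> active={job_A:*/9, job_D:*/8, job_F:*/10}
Op 8: unregister job_A -> active={job_D:*/8, job_F:*/10}
Op 9: register job_E */14 -> active={job_D:*/8, job_E:*/14, job_F:*/10}
Op 10: unregister job_E -> active={job_D:*/8, job_F:*/10}
Final interval of job_F = 10
Next fire of job_F after T=300: (300//10+1)*10 = 310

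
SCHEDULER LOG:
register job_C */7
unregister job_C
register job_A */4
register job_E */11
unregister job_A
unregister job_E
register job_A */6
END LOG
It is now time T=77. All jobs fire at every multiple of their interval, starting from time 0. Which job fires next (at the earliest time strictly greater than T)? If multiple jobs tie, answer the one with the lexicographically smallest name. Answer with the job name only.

Answer: job_A

Derivation:
Op 1: register job_C */7 -> active={job_C:*/7}
Op 2: unregister job_C -> active={}
Op 3: register job_A */4 -> active={job_A:*/4}
Op 4: register job_E */11 -> active={job_A:*/4, job_E:*/11}
Op 5: unregister job_A -> active={job_E:*/11}
Op 6: unregister job_E -> active={}
Op 7: register job_A */6 -> active={job_A:*/6}
  job_A: interval 6, next fire after T=77 is 78
Earliest = 78, winner (lex tiebreak) = job_A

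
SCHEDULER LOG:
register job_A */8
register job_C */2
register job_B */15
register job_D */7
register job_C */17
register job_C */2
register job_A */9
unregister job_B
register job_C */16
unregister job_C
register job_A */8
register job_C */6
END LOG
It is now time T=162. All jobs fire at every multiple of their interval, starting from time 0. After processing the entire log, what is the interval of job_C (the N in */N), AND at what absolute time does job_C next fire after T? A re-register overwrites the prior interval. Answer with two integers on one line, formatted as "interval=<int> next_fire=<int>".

Op 1: register job_A */8 -> active={job_A:*/8}
Op 2: register job_C */2 -> active={job_A:*/8, job_C:*/2}
Op 3: register job_B */15 -> active={job_A:*/8, job_B:*/15, job_C:*/2}
Op 4: register job_D */7 -> active={job_A:*/8, job_B:*/15, job_C:*/2, job_D:*/7}
Op 5: register job_C */17 -> active={job_A:*/8, job_B:*/15, job_C:*/17, job_D:*/7}
Op 6: register job_C */2 -> active={job_A:*/8, job_B:*/15, job_C:*/2, job_D:*/7}
Op 7: register job_A */9 -> active={job_A:*/9, job_B:*/15, job_C:*/2, job_D:*/7}
Op 8: unregister job_B -> active={job_A:*/9, job_C:*/2, job_D:*/7}
Op 9: register job_C */16 -> active={job_A:*/9, job_C:*/16, job_D:*/7}
Op 10: unregister job_C -> active={job_A:*/9, job_D:*/7}
Op 11: register job_A */8 -> active={job_A:*/8, job_D:*/7}
Op 12: register job_C */6 -> active={job_A:*/8, job_C:*/6, job_D:*/7}
Final interval of job_C = 6
Next fire of job_C after T=162: (162//6+1)*6 = 168

Answer: interval=6 next_fire=168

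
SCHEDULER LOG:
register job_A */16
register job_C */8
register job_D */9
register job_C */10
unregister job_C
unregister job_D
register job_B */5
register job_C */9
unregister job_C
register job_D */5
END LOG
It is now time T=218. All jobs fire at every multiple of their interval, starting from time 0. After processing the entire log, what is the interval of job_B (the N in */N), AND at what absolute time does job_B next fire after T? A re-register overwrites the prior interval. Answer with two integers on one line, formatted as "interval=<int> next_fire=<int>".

Answer: interval=5 next_fire=220

Derivation:
Op 1: register job_A */16 -> active={job_A:*/16}
Op 2: register job_C */8 -> active={job_A:*/16, job_C:*/8}
Op 3: register job_D */9 -> active={job_A:*/16, job_C:*/8, job_D:*/9}
Op 4: register job_C */10 -> active={job_A:*/16, job_C:*/10, job_D:*/9}
Op 5: unregister job_C -> active={job_A:*/16, job_D:*/9}
Op 6: unregister job_D -> active={job_A:*/16}
Op 7: register job_B */5 -> active={job_A:*/16, job_B:*/5}
Op 8: register job_C */9 -> active={job_A:*/16, job_B:*/5, job_C:*/9}
Op 9: unregister job_C -> active={job_A:*/16, job_B:*/5}
Op 10: register job_D */5 -> active={job_A:*/16, job_B:*/5, job_D:*/5}
Final interval of job_B = 5
Next fire of job_B after T=218: (218//5+1)*5 = 220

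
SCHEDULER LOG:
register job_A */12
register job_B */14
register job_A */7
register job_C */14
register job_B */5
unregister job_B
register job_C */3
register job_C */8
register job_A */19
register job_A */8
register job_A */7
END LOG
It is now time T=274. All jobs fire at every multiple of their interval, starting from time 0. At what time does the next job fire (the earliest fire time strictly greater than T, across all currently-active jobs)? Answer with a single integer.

Answer: 280

Derivation:
Op 1: register job_A */12 -> active={job_A:*/12}
Op 2: register job_B */14 -> active={job_A:*/12, job_B:*/14}
Op 3: register job_A */7 -> active={job_A:*/7, job_B:*/14}
Op 4: register job_C */14 -> active={job_A:*/7, job_B:*/14, job_C:*/14}
Op 5: register job_B */5 -> active={job_A:*/7, job_B:*/5, job_C:*/14}
Op 6: unregister job_B -> active={job_A:*/7, job_C:*/14}
Op 7: register job_C */3 -> active={job_A:*/7, job_C:*/3}
Op 8: register job_C */8 -> active={job_A:*/7, job_C:*/8}
Op 9: register job_A */19 -> active={job_A:*/19, job_C:*/8}
Op 10: register job_A */8 -> active={job_A:*/8, job_C:*/8}
Op 11: register job_A */7 -> active={job_A:*/7, job_C:*/8}
  job_A: interval 7, next fire after T=274 is 280
  job_C: interval 8, next fire after T=274 is 280
Earliest fire time = 280 (job job_A)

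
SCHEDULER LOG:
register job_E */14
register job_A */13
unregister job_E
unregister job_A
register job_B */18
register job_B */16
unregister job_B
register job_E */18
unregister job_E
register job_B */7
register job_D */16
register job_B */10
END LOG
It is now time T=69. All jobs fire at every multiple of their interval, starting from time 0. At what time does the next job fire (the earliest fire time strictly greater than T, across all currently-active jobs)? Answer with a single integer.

Answer: 70

Derivation:
Op 1: register job_E */14 -> active={job_E:*/14}
Op 2: register job_A */13 -> active={job_A:*/13, job_E:*/14}
Op 3: unregister job_E -> active={job_A:*/13}
Op 4: unregister job_A -> active={}
Op 5: register job_B */18 -> active={job_B:*/18}
Op 6: register job_B */16 -> active={job_B:*/16}
Op 7: unregister job_B -> active={}
Op 8: register job_E */18 -> active={job_E:*/18}
Op 9: unregister job_E -> active={}
Op 10: register job_B */7 -> active={job_B:*/7}
Op 11: register job_D */16 -> active={job_B:*/7, job_D:*/16}
Op 12: register job_B */10 -> active={job_B:*/10, job_D:*/16}
  job_B: interval 10, next fire after T=69 is 70
  job_D: interval 16, next fire after T=69 is 80
Earliest fire time = 70 (job job_B)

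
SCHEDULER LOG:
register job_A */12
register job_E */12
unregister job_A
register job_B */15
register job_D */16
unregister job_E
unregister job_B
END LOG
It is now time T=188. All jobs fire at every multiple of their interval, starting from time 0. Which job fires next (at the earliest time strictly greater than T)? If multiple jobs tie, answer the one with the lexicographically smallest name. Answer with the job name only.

Op 1: register job_A */12 -> active={job_A:*/12}
Op 2: register job_E */12 -> active={job_A:*/12, job_E:*/12}
Op 3: unregister job_A -> active={job_E:*/12}
Op 4: register job_B */15 -> active={job_B:*/15, job_E:*/12}
Op 5: register job_D */16 -> active={job_B:*/15, job_D:*/16, job_E:*/12}
Op 6: unregister job_E -> active={job_B:*/15, job_D:*/16}
Op 7: unregister job_B -> active={job_D:*/16}
  job_D: interval 16, next fire after T=188 is 192
Earliest = 192, winner (lex tiebreak) = job_D

Answer: job_D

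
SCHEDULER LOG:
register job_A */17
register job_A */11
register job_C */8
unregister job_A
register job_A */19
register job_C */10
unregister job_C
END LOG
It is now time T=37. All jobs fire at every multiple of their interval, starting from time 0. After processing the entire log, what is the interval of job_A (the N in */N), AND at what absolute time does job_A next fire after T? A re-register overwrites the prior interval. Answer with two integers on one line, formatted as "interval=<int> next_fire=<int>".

Op 1: register job_A */17 -> active={job_A:*/17}
Op 2: register job_A */11 -> active={job_A:*/11}
Op 3: register job_C */8 -> active={job_A:*/11, job_C:*/8}
Op 4: unregister job_A -> active={job_C:*/8}
Op 5: register job_A */19 -> active={job_A:*/19, job_C:*/8}
Op 6: register job_C */10 -> active={job_A:*/19, job_C:*/10}
Op 7: unregister job_C -> active={job_A:*/19}
Final interval of job_A = 19
Next fire of job_A after T=37: (37//19+1)*19 = 38

Answer: interval=19 next_fire=38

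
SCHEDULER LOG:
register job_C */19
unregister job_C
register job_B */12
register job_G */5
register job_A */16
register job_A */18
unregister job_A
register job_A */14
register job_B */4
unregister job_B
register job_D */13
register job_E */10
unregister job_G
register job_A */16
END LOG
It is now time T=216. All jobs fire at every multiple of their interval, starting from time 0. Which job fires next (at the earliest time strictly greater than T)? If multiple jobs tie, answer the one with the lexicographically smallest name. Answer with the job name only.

Answer: job_E

Derivation:
Op 1: register job_C */19 -> active={job_C:*/19}
Op 2: unregister job_C -> active={}
Op 3: register job_B */12 -> active={job_B:*/12}
Op 4: register job_G */5 -> active={job_B:*/12, job_G:*/5}
Op 5: register job_A */16 -> active={job_A:*/16, job_B:*/12, job_G:*/5}
Op 6: register job_A */18 -> active={job_A:*/18, job_B:*/12, job_G:*/5}
Op 7: unregister job_A -> active={job_B:*/12, job_G:*/5}
Op 8: register job_A */14 -> active={job_A:*/14, job_B:*/12, job_G:*/5}
Op 9: register job_B */4 -> active={job_A:*/14, job_B:*/4, job_G:*/5}
Op 10: unregister job_B -> active={job_A:*/14, job_G:*/5}
Op 11: register job_D */13 -> active={job_A:*/14, job_D:*/13, job_G:*/5}
Op 12: register job_E */10 -> active={job_A:*/14, job_D:*/13, job_E:*/10, job_G:*/5}
Op 13: unregister job_G -> active={job_A:*/14, job_D:*/13, job_E:*/10}
Op 14: register job_A */16 -> active={job_A:*/16, job_D:*/13, job_E:*/10}
  job_A: interval 16, next fire after T=216 is 224
  job_D: interval 13, next fire after T=216 is 221
  job_E: interval 10, next fire after T=216 is 220
Earliest = 220, winner (lex tiebreak) = job_E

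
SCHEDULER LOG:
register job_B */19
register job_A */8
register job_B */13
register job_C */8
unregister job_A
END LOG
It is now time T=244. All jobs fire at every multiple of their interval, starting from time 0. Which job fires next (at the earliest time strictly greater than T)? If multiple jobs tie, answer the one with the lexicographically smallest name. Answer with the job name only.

Op 1: register job_B */19 -> active={job_B:*/19}
Op 2: register job_A */8 -> active={job_A:*/8, job_B:*/19}
Op 3: register job_B */13 -> active={job_A:*/8, job_B:*/13}
Op 4: register job_C */8 -> active={job_A:*/8, job_B:*/13, job_C:*/8}
Op 5: unregister job_A -> active={job_B:*/13, job_C:*/8}
  job_B: interval 13, next fire after T=244 is 247
  job_C: interval 8, next fire after T=244 is 248
Earliest = 247, winner (lex tiebreak) = job_B

Answer: job_B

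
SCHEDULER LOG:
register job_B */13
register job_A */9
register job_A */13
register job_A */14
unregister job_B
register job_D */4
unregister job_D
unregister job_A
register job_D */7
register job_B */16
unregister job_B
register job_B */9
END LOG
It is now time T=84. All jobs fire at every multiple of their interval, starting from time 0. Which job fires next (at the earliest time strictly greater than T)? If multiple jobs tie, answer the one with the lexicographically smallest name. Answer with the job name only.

Op 1: register job_B */13 -> active={job_B:*/13}
Op 2: register job_A */9 -> active={job_A:*/9, job_B:*/13}
Op 3: register job_A */13 -> active={job_A:*/13, job_B:*/13}
Op 4: register job_A */14 -> active={job_A:*/14, job_B:*/13}
Op 5: unregister job_B -> active={job_A:*/14}
Op 6: register job_D */4 -> active={job_A:*/14, job_D:*/4}
Op 7: unregister job_D -> active={job_A:*/14}
Op 8: unregister job_A -> active={}
Op 9: register job_D */7 -> active={job_D:*/7}
Op 10: register job_B */16 -> active={job_B:*/16, job_D:*/7}
Op 11: unregister job_B -> active={job_D:*/7}
Op 12: register job_B */9 -> active={job_B:*/9, job_D:*/7}
  job_B: interval 9, next fire after T=84 is 90
  job_D: interval 7, next fire after T=84 is 91
Earliest = 90, winner (lex tiebreak) = job_B

Answer: job_B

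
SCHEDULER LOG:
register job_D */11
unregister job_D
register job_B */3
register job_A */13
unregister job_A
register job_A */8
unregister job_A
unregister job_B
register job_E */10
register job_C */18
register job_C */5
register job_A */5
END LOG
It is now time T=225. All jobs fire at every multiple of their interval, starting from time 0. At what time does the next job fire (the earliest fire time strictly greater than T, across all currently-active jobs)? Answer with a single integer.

Op 1: register job_D */11 -> active={job_D:*/11}
Op 2: unregister job_D -> active={}
Op 3: register job_B */3 -> active={job_B:*/3}
Op 4: register job_A */13 -> active={job_A:*/13, job_B:*/3}
Op 5: unregister job_A -> active={job_B:*/3}
Op 6: register job_A */8 -> active={job_A:*/8, job_B:*/3}
Op 7: unregister job_A -> active={job_B:*/3}
Op 8: unregister job_B -> active={}
Op 9: register job_E */10 -> active={job_E:*/10}
Op 10: register job_C */18 -> active={job_C:*/18, job_E:*/10}
Op 11: register job_C */5 -> active={job_C:*/5, job_E:*/10}
Op 12: register job_A */5 -> active={job_A:*/5, job_C:*/5, job_E:*/10}
  job_A: interval 5, next fire after T=225 is 230
  job_C: interval 5, next fire after T=225 is 230
  job_E: interval 10, next fire after T=225 is 230
Earliest fire time = 230 (job job_A)

Answer: 230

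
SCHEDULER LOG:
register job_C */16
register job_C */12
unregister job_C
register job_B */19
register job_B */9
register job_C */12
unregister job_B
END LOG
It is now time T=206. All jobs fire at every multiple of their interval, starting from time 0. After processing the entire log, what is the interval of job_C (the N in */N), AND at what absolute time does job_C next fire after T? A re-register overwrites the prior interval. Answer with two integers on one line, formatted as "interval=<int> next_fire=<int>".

Answer: interval=12 next_fire=216

Derivation:
Op 1: register job_C */16 -> active={job_C:*/16}
Op 2: register job_C */12 -> active={job_C:*/12}
Op 3: unregister job_C -> active={}
Op 4: register job_B */19 -> active={job_B:*/19}
Op 5: register job_B */9 -> active={job_B:*/9}
Op 6: register job_C */12 -> active={job_B:*/9, job_C:*/12}
Op 7: unregister job_B -> active={job_C:*/12}
Final interval of job_C = 12
Next fire of job_C after T=206: (206//12+1)*12 = 216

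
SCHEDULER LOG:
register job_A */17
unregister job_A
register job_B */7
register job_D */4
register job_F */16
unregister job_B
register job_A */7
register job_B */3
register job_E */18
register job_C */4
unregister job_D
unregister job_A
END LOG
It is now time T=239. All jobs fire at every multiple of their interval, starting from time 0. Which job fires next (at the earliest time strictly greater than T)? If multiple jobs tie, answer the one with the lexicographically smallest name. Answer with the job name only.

Answer: job_B

Derivation:
Op 1: register job_A */17 -> active={job_A:*/17}
Op 2: unregister job_A -> active={}
Op 3: register job_B */7 -> active={job_B:*/7}
Op 4: register job_D */4 -> active={job_B:*/7, job_D:*/4}
Op 5: register job_F */16 -> active={job_B:*/7, job_D:*/4, job_F:*/16}
Op 6: unregister job_B -> active={job_D:*/4, job_F:*/16}
Op 7: register job_A */7 -> active={job_A:*/7, job_D:*/4, job_F:*/16}
Op 8: register job_B */3 -> active={job_A:*/7, job_B:*/3, job_D:*/4, job_F:*/16}
Op 9: register job_E */18 -> active={job_A:*/7, job_B:*/3, job_D:*/4, job_E:*/18, job_F:*/16}
Op 10: register job_C */4 -> active={job_A:*/7, job_B:*/3, job_C:*/4, job_D:*/4, job_E:*/18, job_F:*/16}
Op 11: unregister job_D -> active={job_A:*/7, job_B:*/3, job_C:*/4, job_E:*/18, job_F:*/16}
Op 12: unregister job_A -> active={job_B:*/3, job_C:*/4, job_E:*/18, job_F:*/16}
  job_B: interval 3, next fire after T=239 is 240
  job_C: interval 4, next fire after T=239 is 240
  job_E: interval 18, next fire after T=239 is 252
  job_F: interval 16, next fire after T=239 is 240
Earliest = 240, winner (lex tiebreak) = job_B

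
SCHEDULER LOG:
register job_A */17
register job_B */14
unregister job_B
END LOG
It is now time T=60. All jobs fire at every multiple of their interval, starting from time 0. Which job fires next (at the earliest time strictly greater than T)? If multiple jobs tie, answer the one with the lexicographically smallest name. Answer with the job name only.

Answer: job_A

Derivation:
Op 1: register job_A */17 -> active={job_A:*/17}
Op 2: register job_B */14 -> active={job_A:*/17, job_B:*/14}
Op 3: unregister job_B -> active={job_A:*/17}
  job_A: interval 17, next fire after T=60 is 68
Earliest = 68, winner (lex tiebreak) = job_A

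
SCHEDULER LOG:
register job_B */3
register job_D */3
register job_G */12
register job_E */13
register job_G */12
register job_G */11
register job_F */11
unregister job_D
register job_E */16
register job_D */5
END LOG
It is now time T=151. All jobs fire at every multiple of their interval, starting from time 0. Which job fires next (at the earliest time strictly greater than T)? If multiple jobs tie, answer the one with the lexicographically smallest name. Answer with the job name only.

Op 1: register job_B */3 -> active={job_B:*/3}
Op 2: register job_D */3 -> active={job_B:*/3, job_D:*/3}
Op 3: register job_G */12 -> active={job_B:*/3, job_D:*/3, job_G:*/12}
Op 4: register job_E */13 -> active={job_B:*/3, job_D:*/3, job_E:*/13, job_G:*/12}
Op 5: register job_G */12 -> active={job_B:*/3, job_D:*/3, job_E:*/13, job_G:*/12}
Op 6: register job_G */11 -> active={job_B:*/3, job_D:*/3, job_E:*/13, job_G:*/11}
Op 7: register job_F */11 -> active={job_B:*/3, job_D:*/3, job_E:*/13, job_F:*/11, job_G:*/11}
Op 8: unregister job_D -> active={job_B:*/3, job_E:*/13, job_F:*/11, job_G:*/11}
Op 9: register job_E */16 -> active={job_B:*/3, job_E:*/16, job_F:*/11, job_G:*/11}
Op 10: register job_D */5 -> active={job_B:*/3, job_D:*/5, job_E:*/16, job_F:*/11, job_G:*/11}
  job_B: interval 3, next fire after T=151 is 153
  job_D: interval 5, next fire after T=151 is 155
  job_E: interval 16, next fire after T=151 is 160
  job_F: interval 11, next fire after T=151 is 154
  job_G: interval 11, next fire after T=151 is 154
Earliest = 153, winner (lex tiebreak) = job_B

Answer: job_B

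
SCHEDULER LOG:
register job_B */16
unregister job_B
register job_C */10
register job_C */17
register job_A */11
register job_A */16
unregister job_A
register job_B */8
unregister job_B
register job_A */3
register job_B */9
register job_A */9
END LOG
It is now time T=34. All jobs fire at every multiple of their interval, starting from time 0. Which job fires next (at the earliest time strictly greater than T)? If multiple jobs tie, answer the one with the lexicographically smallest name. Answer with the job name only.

Answer: job_A

Derivation:
Op 1: register job_B */16 -> active={job_B:*/16}
Op 2: unregister job_B -> active={}
Op 3: register job_C */10 -> active={job_C:*/10}
Op 4: register job_C */17 -> active={job_C:*/17}
Op 5: register job_A */11 -> active={job_A:*/11, job_C:*/17}
Op 6: register job_A */16 -> active={job_A:*/16, job_C:*/17}
Op 7: unregister job_A -> active={job_C:*/17}
Op 8: register job_B */8 -> active={job_B:*/8, job_C:*/17}
Op 9: unregister job_B -> active={job_C:*/17}
Op 10: register job_A */3 -> active={job_A:*/3, job_C:*/17}
Op 11: register job_B */9 -> active={job_A:*/3, job_B:*/9, job_C:*/17}
Op 12: register job_A */9 -> active={job_A:*/9, job_B:*/9, job_C:*/17}
  job_A: interval 9, next fire after T=34 is 36
  job_B: interval 9, next fire after T=34 is 36
  job_C: interval 17, next fire after T=34 is 51
Earliest = 36, winner (lex tiebreak) = job_A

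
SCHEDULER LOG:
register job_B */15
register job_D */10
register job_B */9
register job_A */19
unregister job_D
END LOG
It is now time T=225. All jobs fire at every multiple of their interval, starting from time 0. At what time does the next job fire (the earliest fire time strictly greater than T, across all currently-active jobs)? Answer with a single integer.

Op 1: register job_B */15 -> active={job_B:*/15}
Op 2: register job_D */10 -> active={job_B:*/15, job_D:*/10}
Op 3: register job_B */9 -> active={job_B:*/9, job_D:*/10}
Op 4: register job_A */19 -> active={job_A:*/19, job_B:*/9, job_D:*/10}
Op 5: unregister job_D -> active={job_A:*/19, job_B:*/9}
  job_A: interval 19, next fire after T=225 is 228
  job_B: interval 9, next fire after T=225 is 234
Earliest fire time = 228 (job job_A)

Answer: 228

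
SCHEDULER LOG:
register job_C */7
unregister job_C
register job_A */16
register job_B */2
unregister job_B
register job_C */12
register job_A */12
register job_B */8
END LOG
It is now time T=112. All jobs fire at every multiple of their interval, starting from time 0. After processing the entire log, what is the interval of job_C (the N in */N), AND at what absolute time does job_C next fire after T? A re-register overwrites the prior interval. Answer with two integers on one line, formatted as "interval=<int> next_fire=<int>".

Answer: interval=12 next_fire=120

Derivation:
Op 1: register job_C */7 -> active={job_C:*/7}
Op 2: unregister job_C -> active={}
Op 3: register job_A */16 -> active={job_A:*/16}
Op 4: register job_B */2 -> active={job_A:*/16, job_B:*/2}
Op 5: unregister job_B -> active={job_A:*/16}
Op 6: register job_C */12 -> active={job_A:*/16, job_C:*/12}
Op 7: register job_A */12 -> active={job_A:*/12, job_C:*/12}
Op 8: register job_B */8 -> active={job_A:*/12, job_B:*/8, job_C:*/12}
Final interval of job_C = 12
Next fire of job_C after T=112: (112//12+1)*12 = 120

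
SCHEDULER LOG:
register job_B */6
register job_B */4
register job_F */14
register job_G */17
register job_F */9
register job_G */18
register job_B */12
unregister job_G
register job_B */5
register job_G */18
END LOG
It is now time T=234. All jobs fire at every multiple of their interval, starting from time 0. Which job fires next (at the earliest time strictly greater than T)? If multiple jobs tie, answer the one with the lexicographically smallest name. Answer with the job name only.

Answer: job_B

Derivation:
Op 1: register job_B */6 -> active={job_B:*/6}
Op 2: register job_B */4 -> active={job_B:*/4}
Op 3: register job_F */14 -> active={job_B:*/4, job_F:*/14}
Op 4: register job_G */17 -> active={job_B:*/4, job_F:*/14, job_G:*/17}
Op 5: register job_F */9 -> active={job_B:*/4, job_F:*/9, job_G:*/17}
Op 6: register job_G */18 -> active={job_B:*/4, job_F:*/9, job_G:*/18}
Op 7: register job_B */12 -> active={job_B:*/12, job_F:*/9, job_G:*/18}
Op 8: unregister job_G -> active={job_B:*/12, job_F:*/9}
Op 9: register job_B */5 -> active={job_B:*/5, job_F:*/9}
Op 10: register job_G */18 -> active={job_B:*/5, job_F:*/9, job_G:*/18}
  job_B: interval 5, next fire after T=234 is 235
  job_F: interval 9, next fire after T=234 is 243
  job_G: interval 18, next fire after T=234 is 252
Earliest = 235, winner (lex tiebreak) = job_B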